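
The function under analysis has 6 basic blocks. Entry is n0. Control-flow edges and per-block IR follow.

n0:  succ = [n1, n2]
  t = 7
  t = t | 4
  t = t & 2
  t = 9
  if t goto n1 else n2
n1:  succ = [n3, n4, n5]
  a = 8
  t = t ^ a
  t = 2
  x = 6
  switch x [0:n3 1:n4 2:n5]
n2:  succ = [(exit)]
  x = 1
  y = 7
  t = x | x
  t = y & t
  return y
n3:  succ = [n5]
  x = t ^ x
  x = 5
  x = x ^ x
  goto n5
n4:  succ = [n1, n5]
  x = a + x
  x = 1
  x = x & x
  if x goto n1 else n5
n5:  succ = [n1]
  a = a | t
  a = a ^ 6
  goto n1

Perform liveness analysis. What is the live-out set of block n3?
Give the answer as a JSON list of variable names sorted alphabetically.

def/use:
  n0 def {t} use ∅
  n1 def {a,t,x} use {t}
  n2 def {t,x,y} use ∅
  n3 def {x} use {t,x}
  n4 def {x} use {a,x}
  n5 def {a} use {a,t}

Backward fixpoint:
  n0: in=∅ out={t}
  n1: in={t} out={a,t,x}
  n2: in=∅ out=∅
  n3: in={a,t,x} out={a,t}
  n4: in={a,t,x} out={a,t}
  n5: in={a,t} out={t}

live-out(n3) = ["a", "t"]

Answer: ["a", "t"]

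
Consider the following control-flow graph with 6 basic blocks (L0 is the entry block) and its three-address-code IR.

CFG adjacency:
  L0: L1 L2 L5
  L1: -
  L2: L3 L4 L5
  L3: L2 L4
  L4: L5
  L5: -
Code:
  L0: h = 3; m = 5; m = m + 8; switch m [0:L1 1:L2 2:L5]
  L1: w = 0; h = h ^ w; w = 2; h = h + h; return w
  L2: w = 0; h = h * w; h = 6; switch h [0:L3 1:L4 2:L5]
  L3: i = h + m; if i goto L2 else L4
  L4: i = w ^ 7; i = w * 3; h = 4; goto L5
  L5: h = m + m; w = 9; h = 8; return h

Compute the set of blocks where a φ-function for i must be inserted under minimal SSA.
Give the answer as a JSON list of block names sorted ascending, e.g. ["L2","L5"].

Answer: ["L2", "L4", "L5"]

Derivation:
idom tree: L1←L0 L2←L0 L3←L2 L4←L2 L5←L0
Join-block Dom:
  L2: preds {L0,L3}: {L0} ∩ {L0,L2,L3} = {L0}; idom=L0
  L4: preds {L2,L3}: {L0,L2} ∩ {L0,L2,L3} = {L0,L2}; idom=L2
  L5: preds {L0,L2,L4}: {L0} ∩ {L0,L2} ∩ {L0,L2,L4} = {L0}; idom=L0

Frontier:
  join L2 pred L0: · stop@L0
  join L2 pred L3: L3→L2 stop@L0
  join L4 pred L2: · stop@L2
  join L4 pred L3: L3 stop@L2
  join L5 pred L0: · stop@L0
  join L5 pred L2: L2 stop@L0
  join L5 pred L4: L4→L2 stop@L0
  L0: DF=∅
  L1: DF=∅
  L2: DF={L2,L5}
  L3: DF={L2,L4}
  L4: DF={L5}
  L5: DF=∅

φ for i: defs {L3,L4}
  DF⁺ = {L2,L4,L5}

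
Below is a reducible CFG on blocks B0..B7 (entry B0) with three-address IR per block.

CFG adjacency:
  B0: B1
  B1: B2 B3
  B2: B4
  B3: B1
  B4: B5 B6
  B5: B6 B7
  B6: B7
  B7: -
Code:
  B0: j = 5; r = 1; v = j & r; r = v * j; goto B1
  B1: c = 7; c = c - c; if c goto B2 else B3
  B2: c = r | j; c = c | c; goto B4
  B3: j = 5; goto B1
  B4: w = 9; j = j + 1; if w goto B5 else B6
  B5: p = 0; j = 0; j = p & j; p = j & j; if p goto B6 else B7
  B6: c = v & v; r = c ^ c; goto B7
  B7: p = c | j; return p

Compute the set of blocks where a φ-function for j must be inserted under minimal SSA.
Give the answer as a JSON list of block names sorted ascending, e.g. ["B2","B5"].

Answer: ["B1", "B6", "B7"]

Derivation:
idom tree: B1←B0 B2←B1 B3←B1 B4←B2 B5←B4 B6←B4 B7←B4
Dom∩ at merges:
  B1: preds {B0,B3}: {B0} ∩ {B0,B1,B3} = {B0}; idom=B0
  B6: preds {B4,B5}: {B0,B1,B2,B4} ∩ {B0,B1,B2,B4,B5} = {B0,B1,B2,B4}; idom=B4
  B7: preds {B5,B6}: {B0,B1,B2,B4,B5} ∩ {B0,B1,B2,B4,B6} = {B0,B1,B2,B4}; idom=B4

DF walk-up:
  join B1 pred B0: · stop@B0
  join B1 pred B3: B3→B1 stop@B0
  join B6 pred B4: · stop@B4
  join B6 pred B5: B5 stop@B4
  join B7 pred B5: B5 stop@B4
  join B7 pred B6: B6 stop@B4
  DF(B0)=∅
  DF(B1)={B1}
  DF(B2)=∅
  DF(B3)={B1}
  DF(B4)=∅
  DF(B5)={B6,B7}
  DF(B6)={B7}
  DF(B7)=∅

φ for j: defs {B0,B3,B4,B5}
  DF⁺ = {B1,B6,B7}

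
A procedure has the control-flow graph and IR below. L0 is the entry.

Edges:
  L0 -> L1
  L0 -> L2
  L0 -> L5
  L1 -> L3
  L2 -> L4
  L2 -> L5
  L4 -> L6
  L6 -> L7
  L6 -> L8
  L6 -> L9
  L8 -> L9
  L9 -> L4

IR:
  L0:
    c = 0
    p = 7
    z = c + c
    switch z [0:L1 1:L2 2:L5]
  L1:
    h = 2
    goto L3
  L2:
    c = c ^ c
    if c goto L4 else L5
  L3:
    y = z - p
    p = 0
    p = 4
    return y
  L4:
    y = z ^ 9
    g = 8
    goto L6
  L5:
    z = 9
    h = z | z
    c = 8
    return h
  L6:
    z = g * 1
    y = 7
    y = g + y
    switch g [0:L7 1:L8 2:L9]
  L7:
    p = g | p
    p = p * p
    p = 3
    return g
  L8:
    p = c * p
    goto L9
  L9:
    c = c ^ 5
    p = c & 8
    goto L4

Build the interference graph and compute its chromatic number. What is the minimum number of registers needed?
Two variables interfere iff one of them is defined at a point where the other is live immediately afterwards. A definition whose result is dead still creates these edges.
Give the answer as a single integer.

def/use:
  L0: def={c,p,z} ue=∅
  L1: def={h} ue=∅
  L2: def={c} ue={c}
  L3: def={p,y} ue={p,z}
  L4: def={g,y} ue={z}
  L5: def={c,h,z} ue=∅
  L6: def={y,z} ue={g}
  L7: def={p} ue={g,p}
  L8: def={p} ue={c,p}
  L9: def={c,p} ue={c}

Live sets:
  L0 li=∅ lo={c,p,z}
  L1 li={p,z} lo={p,z}
  L2 li={c,p,z} lo={c,p,z}
  L3 li={p,z} lo=∅
  L4 li={c,p,z} lo={c,g,p}
  L5 li=∅ lo=∅
  L6 li={c,g,p} lo={c,g,p,z}
  L7 li={g,p} lo=∅
  L8 li={c,p,z} lo={c,z}
  L9 li={c,z} lo={c,p,z}

Interference:
  c↔{g,h,p,y,z}
  g↔{c,p,y,z}
  h↔{c,p,z}
  p↔{c,g,h,y,z}
  y↔{c,g,p,z}
  z↔{c,g,h,p,y}

Registers:
  lower bound: {c,g,p,y,z} mutually conflict ⇒ χ ≥ 5
  5-colouring: R0={c}  R1={p}  R2={z}  R3={g,h}  R4={y}
  χ = 5

Answer: 5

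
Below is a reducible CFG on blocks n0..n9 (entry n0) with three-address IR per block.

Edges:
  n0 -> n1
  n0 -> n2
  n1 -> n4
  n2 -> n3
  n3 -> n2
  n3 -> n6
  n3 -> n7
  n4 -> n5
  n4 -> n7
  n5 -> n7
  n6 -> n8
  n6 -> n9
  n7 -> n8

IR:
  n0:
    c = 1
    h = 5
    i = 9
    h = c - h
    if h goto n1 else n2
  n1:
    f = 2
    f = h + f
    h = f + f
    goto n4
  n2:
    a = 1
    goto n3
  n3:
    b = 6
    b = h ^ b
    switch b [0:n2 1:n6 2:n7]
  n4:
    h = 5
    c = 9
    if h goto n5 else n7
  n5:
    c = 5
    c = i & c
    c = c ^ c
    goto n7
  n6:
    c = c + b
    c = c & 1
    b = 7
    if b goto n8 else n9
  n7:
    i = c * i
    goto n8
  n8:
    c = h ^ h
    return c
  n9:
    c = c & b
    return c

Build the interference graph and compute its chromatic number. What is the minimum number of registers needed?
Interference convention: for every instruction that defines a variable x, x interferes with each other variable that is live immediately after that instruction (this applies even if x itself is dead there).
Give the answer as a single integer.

Answer: 4

Working:
def/use:
  n0: {c,h,i} / ∅
  n1: {f,h} / {h}
  n2: {a} / ∅
  n3: {b} / {h}
  n4: {c,h} / ∅
  n5: {c} / {i}
  n6: {b,c} / {b,c}
  n7: {i} / {c,i}
  n8: {c} / {h}
  n9: {c} / {b,c}

Backward fixpoint:
  n0 li=∅ lo={c,h,i}
  n1 li={h,i} lo={i}
  n2 li={c,h,i} lo={c,h,i}
  n3 li={c,h,i} lo={b,c,h,i}
  n4 li={i} lo={c,h,i}
  n5 li={h,i} lo={c,h,i}
  n6 li={b,c,h} lo={b,c,h}
  n7 li={c,h,i} lo={h}
  n8 li={h} lo=∅
  n9 li={b,c} lo=∅

Conflict graph:
  a↔{c,h,i}
  b↔{c,h,i}
  c↔{a,b,h,i}
  f↔{h,i}
  h↔{a,b,c,f,i}
  i↔{a,b,c,f,h}

Colouring:
  lower bound: {a,c,h,i} mutually conflict ⇒ χ ≥ 4
  assign a→R3 b→R3 c→R2 f→R2 h→R0 i→R1 — no edge inside a register ⇒ χ ≤ 4
  χ = 4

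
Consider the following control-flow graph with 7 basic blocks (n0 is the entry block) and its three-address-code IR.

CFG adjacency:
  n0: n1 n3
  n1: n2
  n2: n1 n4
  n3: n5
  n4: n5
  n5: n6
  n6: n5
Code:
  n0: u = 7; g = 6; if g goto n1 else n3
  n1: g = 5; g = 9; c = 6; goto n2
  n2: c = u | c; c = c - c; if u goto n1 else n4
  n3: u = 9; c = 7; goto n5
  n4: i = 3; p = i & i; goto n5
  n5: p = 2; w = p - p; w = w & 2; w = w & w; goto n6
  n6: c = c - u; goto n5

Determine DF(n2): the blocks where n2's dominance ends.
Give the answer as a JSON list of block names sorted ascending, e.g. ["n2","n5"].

idom tree: n1←n0 n2←n1 n3←n0 n4←n2 n5←n0 n6←n5
Dom∩ at merges:
  n1: preds {n0,n2}: {n0} ∩ {n0,n1,n2} = {n0}; idom=n0
  n5: preds {n3,n4,n6}: {n0,n3} ∩ {n0,n1,n2,n4} ∩ {n0,n5,n6} = {n0}; idom=n0

DF walk-up:
  n1←n0: walk · to n0
  n1←n2: walk n2→n1 to n0
  n5←n3: walk n3 to n0
  n5←n4: walk n4→n2→n1 to n0
  n5←n6: walk n6→n5 to n0
  n0: DF=∅
  n1: DF={n1,n5}
  n2: DF={n1,n5}
  n3: DF={n5}
  n4: DF={n5}
  n5: DF={n5}
  n6: DF={n5}

DF(n2) = ["n1", "n5"]

Answer: ["n1", "n5"]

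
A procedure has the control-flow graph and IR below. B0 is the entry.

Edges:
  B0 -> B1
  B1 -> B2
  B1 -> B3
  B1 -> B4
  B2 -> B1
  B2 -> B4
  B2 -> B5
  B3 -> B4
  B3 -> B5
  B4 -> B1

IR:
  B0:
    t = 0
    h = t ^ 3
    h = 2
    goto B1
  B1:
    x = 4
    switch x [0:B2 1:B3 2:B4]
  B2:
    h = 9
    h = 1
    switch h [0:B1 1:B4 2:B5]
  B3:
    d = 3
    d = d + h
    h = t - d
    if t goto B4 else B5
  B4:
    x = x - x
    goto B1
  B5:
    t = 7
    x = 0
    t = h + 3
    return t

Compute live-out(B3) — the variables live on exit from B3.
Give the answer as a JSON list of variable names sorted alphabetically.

Per-block:
  B0: {h,t} / ∅
  B1: {x} / ∅
  B2: {h} / ∅
  B3: {d,h} / {h,t}
  B4: {x} / {x}
  B5: {t,x} / {h}

Live sets:
  live B0: ∅→{h,t}
  live B1: {h,t}→{h,t,x}
  live B2: {t,x}→{h,t,x}
  live B3: {h,t,x}→{h,t,x}
  live B4: {h,t,x}→{h,t}
  live B5: {h}→∅

live-out(B3) = ["h", "t", "x"]

Answer: ["h", "t", "x"]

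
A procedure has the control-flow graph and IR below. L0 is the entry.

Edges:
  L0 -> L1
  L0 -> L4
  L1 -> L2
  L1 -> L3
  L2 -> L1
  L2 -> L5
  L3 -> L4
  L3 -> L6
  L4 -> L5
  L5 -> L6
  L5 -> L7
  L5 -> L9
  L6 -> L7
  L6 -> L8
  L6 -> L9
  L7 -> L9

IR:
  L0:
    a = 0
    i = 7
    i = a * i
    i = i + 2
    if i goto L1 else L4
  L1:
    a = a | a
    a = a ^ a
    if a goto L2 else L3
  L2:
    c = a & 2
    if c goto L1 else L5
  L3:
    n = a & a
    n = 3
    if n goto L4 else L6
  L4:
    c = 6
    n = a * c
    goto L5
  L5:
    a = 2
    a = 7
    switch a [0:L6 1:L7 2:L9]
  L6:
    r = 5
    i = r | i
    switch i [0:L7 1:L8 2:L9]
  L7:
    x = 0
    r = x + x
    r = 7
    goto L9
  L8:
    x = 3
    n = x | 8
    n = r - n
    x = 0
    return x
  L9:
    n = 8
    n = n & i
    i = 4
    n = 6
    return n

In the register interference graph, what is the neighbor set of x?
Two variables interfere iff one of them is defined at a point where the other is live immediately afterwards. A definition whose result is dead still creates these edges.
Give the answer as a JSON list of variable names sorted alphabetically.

Block summaries:
  L0 def {a,i} use ∅
  L1 def {a} use {a}
  L2 def {c} use {a}
  L3 def {n} use {a}
  L4 def {c,n} use {a}
  L5 def {a} use ∅
  L6 def {i,r} use {i}
  L7 def {r,x} use ∅
  L8 def {n,x} use {r}
  L9 def {i,n} use {i}

Live sets:
  L0: in=∅ out={a,i}
  L1: in={a,i} out={a,i}
  L2: in={a,i} out={a,i}
  L3: in={a,i} out={a,i}
  L4: in={a,i} out={i}
  L5: in={i} out={i}
  L6: in={i} out={i,r}
  L7: in={i} out={i}
  L8: in={r} out=∅
  L9: in={i} out=∅

Conflict graph:
  a↔{c,i,n}
  c↔{a,i}
  i↔{a,c,n,r,x}
  n↔{a,i,r}
  r↔{i,n,x}
  x↔{i,r}

N(x) = ["i", "r"]

Answer: ["i", "r"]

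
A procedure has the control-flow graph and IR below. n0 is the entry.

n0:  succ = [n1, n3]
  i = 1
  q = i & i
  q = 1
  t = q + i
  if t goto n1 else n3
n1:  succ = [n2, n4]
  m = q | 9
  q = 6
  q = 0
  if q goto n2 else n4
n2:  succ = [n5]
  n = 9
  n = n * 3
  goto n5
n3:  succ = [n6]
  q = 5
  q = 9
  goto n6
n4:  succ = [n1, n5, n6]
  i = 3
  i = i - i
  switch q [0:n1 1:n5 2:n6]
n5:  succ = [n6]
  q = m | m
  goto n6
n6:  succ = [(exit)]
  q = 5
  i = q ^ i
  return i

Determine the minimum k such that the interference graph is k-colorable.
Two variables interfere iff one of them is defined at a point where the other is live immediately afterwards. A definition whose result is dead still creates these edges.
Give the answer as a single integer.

Per-block:
  n0 def {i,q,t} use ∅
  n1 def {m,q} use {q}
  n2 def {n} use ∅
  n3 def {q} use ∅
  n4 def {i} use {q}
  n5 def {q} use {m}
  n6 def {i,q} use {i}

Liveness:
  live n0: ∅→{i,q}
  live n1: {i,q}→{i,m,q}
  live n2: {i,m}→{i,m}
  live n3: {i}→{i}
  live n4: {m,q}→{i,m,q}
  live n5: {i,m}→{i}
  live n6: {i}→∅

Interfere edges:
  i↔{m,n,q,t}
  m↔{i,n,q}
  n↔{i,m}
  q↔{i,m,t}
  t↔{i,q}

Registers:
  clique {i,m,n} ⇒ need ≥ 3
  assign i→r0 m→r1 n→r2 q→r2 t→r1 — no edge inside a register ⇒ χ ≤ 3
  χ = 3

Answer: 3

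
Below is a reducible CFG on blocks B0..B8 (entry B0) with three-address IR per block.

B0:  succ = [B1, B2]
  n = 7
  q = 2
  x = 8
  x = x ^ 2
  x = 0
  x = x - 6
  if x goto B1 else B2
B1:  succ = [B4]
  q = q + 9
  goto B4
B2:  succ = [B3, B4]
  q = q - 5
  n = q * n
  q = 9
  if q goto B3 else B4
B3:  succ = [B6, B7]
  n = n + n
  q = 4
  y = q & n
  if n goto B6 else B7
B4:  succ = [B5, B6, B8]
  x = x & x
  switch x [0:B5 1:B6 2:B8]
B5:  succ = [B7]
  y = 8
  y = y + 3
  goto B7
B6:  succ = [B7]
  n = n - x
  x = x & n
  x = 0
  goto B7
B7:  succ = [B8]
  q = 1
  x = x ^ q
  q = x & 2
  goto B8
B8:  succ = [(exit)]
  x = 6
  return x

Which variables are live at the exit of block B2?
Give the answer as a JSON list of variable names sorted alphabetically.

Answer: ["n", "x"]

Analysis:
Per-block:
  B0: def={n,q,x} ue=∅
  B1: def={q} ue={q}
  B2: def={n,q} ue={n,q}
  B3: def={n,q,y} ue={n}
  B4: def={x} ue={x}
  B5: def={y} ue=∅
  B6: def={n,x} ue={n,x}
  B7: def={q,x} ue={x}
  B8: def={x} ue=∅

Live sets:
  live B0: ∅→{n,q,x}
  live B1: {n,q,x}→{n,x}
  live B2: {n,q,x}→{n,x}
  live B3: {n,x}→{n,x}
  live B4: {n,x}→{n,x}
  live B5: {x}→{x}
  live B6: {n,x}→{x}
  live B7: {x}→∅
  live B8: ∅→∅

live-out(B2) = ["n", "x"]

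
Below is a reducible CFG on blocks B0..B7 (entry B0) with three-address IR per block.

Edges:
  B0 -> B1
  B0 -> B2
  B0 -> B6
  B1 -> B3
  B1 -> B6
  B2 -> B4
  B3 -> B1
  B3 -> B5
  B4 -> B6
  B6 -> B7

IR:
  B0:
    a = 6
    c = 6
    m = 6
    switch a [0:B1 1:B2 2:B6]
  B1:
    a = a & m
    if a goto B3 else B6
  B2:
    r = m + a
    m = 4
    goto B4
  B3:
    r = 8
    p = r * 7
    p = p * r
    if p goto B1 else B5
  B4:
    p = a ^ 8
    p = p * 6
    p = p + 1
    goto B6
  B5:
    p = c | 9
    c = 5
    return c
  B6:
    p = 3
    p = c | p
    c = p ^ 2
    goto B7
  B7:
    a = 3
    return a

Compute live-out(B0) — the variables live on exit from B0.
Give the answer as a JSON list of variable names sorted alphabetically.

Block summaries:
  B0 def {a,c,m} use ∅
  B1 def {a} use {a,m}
  B2 def {m,r} use {a,m}
  B3 def {p,r} use ∅
  B4 def {p} use {a}
  B5 def {c,p} use {c}
  B6 def {c,p} use {c}
  B7 def {a} use ∅

Live sets:
  live B0: ∅→{a,c,m}
  live B1: {a,c,m}→{a,c,m}
  live B2: {a,c,m}→{a,c}
  live B3: {a,c,m}→{a,c,m}
  live B4: {a,c}→{c}
  live B5: {c}→∅
  live B6: {c}→∅
  live B7: ∅→∅

live-out(B0) = ["a", "c", "m"]

Answer: ["a", "c", "m"]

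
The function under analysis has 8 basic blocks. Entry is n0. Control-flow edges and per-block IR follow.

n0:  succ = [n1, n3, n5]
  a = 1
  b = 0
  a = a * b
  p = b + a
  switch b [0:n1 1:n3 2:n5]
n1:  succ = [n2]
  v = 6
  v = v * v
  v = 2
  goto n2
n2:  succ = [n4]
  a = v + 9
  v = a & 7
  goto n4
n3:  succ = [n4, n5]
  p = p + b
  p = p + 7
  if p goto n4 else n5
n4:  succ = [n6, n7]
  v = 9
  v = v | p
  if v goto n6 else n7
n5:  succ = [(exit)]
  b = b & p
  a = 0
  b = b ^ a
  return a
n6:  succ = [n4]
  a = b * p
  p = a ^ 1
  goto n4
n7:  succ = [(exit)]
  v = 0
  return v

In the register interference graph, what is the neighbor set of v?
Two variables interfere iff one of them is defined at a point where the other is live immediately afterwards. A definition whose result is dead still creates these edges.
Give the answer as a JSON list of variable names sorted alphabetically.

Block summaries:
  n0 def {a,b,p} use ∅
  n1 def {v} use ∅
  n2 def {a,v} use {v}
  n3 def {p} use {b,p}
  n4 def {v} use {p}
  n5 def {a,b} use {b,p}
  n6 def {a,p} use {b,p}
  n7 def {v} use ∅

Liveness:
  live n0: ∅→{b,p}
  live n1: {b,p}→{b,p,v}
  live n2: {b,p,v}→{b,p}
  live n3: {b,p}→{b,p}
  live n4: {b,p}→{b,p}
  live n5: {b,p}→∅
  live n6: {b,p}→{b,p}
  live n7: ∅→∅

Interference:
  a: {b,p}
  b: {a,p,v}
  p: {a,b,v}
  v: {b,p}

N(v) = ["b", "p"]

Answer: ["b", "p"]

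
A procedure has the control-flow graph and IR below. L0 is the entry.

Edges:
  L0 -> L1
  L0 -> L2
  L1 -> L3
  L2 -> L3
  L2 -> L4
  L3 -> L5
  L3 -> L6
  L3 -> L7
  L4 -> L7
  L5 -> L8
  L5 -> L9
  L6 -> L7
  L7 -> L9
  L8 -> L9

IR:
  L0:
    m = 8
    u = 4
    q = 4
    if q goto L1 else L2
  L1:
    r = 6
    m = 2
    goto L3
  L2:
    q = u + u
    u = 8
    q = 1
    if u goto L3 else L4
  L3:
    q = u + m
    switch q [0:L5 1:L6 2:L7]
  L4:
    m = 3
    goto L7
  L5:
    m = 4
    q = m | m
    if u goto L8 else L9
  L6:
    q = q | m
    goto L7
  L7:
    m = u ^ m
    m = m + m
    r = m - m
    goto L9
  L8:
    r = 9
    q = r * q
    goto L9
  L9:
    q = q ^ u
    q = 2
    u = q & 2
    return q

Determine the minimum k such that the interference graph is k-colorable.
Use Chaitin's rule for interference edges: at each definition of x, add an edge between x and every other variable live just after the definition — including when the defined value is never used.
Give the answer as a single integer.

Answer: 3

Analysis:
def/use:
  L0 def {m,q,u} use ∅
  L1 def {m,r} use ∅
  L2 def {q,u} use {u}
  L3 def {q} use {m,u}
  L4 def {m} use ∅
  L5 def {m,q} use {u}
  L6 def {q} use {m,q}
  L7 def {m,r} use {m,u}
  L8 def {q,r} use {q}
  L9 def {q,u} use {q,u}

Liveness:
  L0 li=∅ lo={m,u}
  L1 li={u} lo={m,u}
  L2 li={m,u} lo={m,q,u}
  L3 li={m,u} lo={m,q,u}
  L4 li={q,u} lo={m,q,u}
  L5 li={u} lo={q,u}
  L6 li={m,q,u} lo={m,q,u}
  L7 li={m,q,u} lo={q,u}
  L8 li={q,u} lo={q,u}
  L9 li={q,u} lo=∅

Conflict graph:
  m: {q,u}
  q: {m,r,u}
  r: {q,u}
  u: {m,q,r}

Colouring:
  clique {m,q,u} ⇒ need ≥ 3
  assign m→R2 q→R0 r→R2 u→R1 — no edge inside a register ⇒ χ ≤ 3
  χ = 3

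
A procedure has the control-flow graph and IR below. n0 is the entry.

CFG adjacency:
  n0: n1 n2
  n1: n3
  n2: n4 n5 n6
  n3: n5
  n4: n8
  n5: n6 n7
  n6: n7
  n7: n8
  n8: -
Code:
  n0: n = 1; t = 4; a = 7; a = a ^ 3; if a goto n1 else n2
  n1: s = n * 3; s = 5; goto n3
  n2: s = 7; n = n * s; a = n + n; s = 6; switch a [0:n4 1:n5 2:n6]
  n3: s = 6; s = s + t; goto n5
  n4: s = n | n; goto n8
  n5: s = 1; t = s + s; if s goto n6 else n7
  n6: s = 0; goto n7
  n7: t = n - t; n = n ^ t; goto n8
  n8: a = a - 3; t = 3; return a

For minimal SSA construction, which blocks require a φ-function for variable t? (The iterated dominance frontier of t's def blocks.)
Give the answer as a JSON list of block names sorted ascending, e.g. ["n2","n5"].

idom tree: n1←n0 n2←n0 n3←n1 n4←n2 n5←n0 n6←n0 n7←n0 n8←n0
Dom at joins:
  n5: preds {n2,n3}: {n0,n2} ∩ {n0,n1,n3} = {n0}; idom=n0
  n6: preds {n2,n5}: {n0,n2} ∩ {n0,n5} = {n0}; idom=n0
  n7: preds {n5,n6}: {n0,n5} ∩ {n0,n6} = {n0}; idom=n0
  n8: preds {n4,n7}: {n0,n2,n4} ∩ {n0,n7} = {n0}; idom=n0

DF walk-up:
  n5←n2: walk n2 to n0
  n5←n3: walk n3→n1 to n0
  n6←n2: walk n2 to n0
  n6←n5: walk n5 to n0
  n7←n5: walk n5 to n0
  n7←n6: walk n6 to n0
  n8←n4: walk n4→n2 to n0
  n8←n7: walk n7 to n0
  DF(n0)=∅
  DF(n1)={n5}
  DF(n2)={n5,n6,n8}
  DF(n3)={n5}
  DF(n4)={n8}
  DF(n5)={n6,n7}
  DF(n6)={n7}
  DF(n7)={n8}
  DF(n8)=∅

φ for t: defs {n0,n5,n7,n8}
  DF⁺ = {n6,n7,n8}

Answer: ["n6", "n7", "n8"]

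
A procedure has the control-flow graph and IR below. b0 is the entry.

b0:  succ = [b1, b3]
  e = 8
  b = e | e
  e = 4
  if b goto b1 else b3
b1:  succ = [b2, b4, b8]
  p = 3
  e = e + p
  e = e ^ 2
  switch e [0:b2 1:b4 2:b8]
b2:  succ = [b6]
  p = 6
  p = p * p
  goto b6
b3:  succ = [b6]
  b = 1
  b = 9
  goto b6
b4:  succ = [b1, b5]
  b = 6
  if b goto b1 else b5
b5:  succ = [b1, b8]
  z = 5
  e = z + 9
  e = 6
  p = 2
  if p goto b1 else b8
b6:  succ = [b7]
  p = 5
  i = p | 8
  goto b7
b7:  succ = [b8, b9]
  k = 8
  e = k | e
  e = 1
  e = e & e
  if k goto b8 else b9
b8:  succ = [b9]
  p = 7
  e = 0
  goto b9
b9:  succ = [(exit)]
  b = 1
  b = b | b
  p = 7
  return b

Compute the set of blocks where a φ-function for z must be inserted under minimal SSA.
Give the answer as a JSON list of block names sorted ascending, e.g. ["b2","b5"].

idom tree: b1←b0 b2←b1 b3←b0 b4←b1 b5←b4 b6←b0 b7←b6 b8←b0 b9←b0
Dom∩ at merges:
  b1: preds {b0,b4,b5}: {b0} ∩ {b0,b1,b4} ∩ {b0,b1,b4,b5} = {b0}; idom=b0
  b6: preds {b2,b3}: {b0,b1,b2} ∩ {b0,b3} = {b0}; idom=b0
  b8: preds {b1,b5,b7}: {b0,b1} ∩ {b0,b1,b4,b5} ∩ {b0,b6,b7} = {b0}; idom=b0
  b9: preds {b7,b8}: {b0,b6,b7} ∩ {b0,b8} = {b0}; idom=b0

DF walk-up:
  b1←b0: walk · to b0
  b1←b4: walk b4→b1 to b0
  b1←b5: walk b5→b4→b1 to b0
  b6←b2: walk b2→b1 to b0
  b6←b3: walk b3 to b0
  b8←b1: walk b1 to b0
  b8←b5: walk b5→b4→b1 to b0
  b8←b7: walk b7→b6 to b0
  b9←b7: walk b7→b6 to b0
  b9←b8: walk b8 to b0
  b0 → ∅
  b1 → {b1,b6,b8}
  b2 → {b6}
  b3 → {b6}
  b4 → {b1,b8}
  b5 → {b1,b8}
  b6 → {b8,b9}
  b7 → {b8,b9}
  b8 → {b9}
  b9 → ∅

φ for z: defs {b5}
  DF⁺ = {b1,b6,b8,b9}

Answer: ["b1", "b6", "b8", "b9"]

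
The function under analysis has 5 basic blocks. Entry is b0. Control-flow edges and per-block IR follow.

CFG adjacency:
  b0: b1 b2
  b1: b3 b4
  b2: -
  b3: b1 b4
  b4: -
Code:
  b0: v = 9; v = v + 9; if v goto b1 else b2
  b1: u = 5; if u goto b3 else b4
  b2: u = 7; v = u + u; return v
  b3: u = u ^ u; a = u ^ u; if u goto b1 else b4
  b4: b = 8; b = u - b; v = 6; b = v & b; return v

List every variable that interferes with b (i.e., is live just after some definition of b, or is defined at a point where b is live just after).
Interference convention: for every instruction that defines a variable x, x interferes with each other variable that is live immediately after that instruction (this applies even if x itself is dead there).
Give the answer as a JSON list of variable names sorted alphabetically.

Block summaries:
  b0: {v} / ∅
  b1: {u} / ∅
  b2: {u,v} / ∅
  b3: {a,u} / {u}
  b4: {b,v} / {u}

Live sets:
  b0 li=∅ lo=∅
  b1 li=∅ lo={u}
  b2 li=∅ lo=∅
  b3 li={u} lo={u}
  b4 li={u} lo=∅

Conflict graph:
  a↔{u}
  b↔{u,v}
  u↔{a,b}
  v↔{b}

N(b) = ["u", "v"]

Answer: ["u", "v"]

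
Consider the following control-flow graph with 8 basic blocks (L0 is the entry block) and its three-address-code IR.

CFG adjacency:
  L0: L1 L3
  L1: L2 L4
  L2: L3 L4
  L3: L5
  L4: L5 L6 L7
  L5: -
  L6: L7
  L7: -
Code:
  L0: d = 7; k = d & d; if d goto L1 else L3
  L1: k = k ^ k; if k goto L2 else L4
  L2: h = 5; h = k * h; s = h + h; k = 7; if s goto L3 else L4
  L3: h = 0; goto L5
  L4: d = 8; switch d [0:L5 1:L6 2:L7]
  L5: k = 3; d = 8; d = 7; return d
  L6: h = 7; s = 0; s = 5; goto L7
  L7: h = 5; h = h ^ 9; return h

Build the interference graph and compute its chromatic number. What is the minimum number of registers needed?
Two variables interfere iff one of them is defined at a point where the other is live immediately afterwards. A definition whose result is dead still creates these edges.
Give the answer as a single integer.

Answer: 2

Analysis:
Per-block:
  L0: def={d,k} ue=∅
  L1: def={k} ue={k}
  L2: def={h,k,s} ue={k}
  L3: def={h} ue=∅
  L4: def={d} ue=∅
  L5: def={d,k} ue=∅
  L6: def={h,s} ue=∅
  L7: def={h} ue=∅

Liveness:
  L0 li=∅ lo={k}
  L1 li={k} lo={k}
  L2 li={k} lo=∅
  L3 li=∅ lo=∅
  L4 li=∅ lo=∅
  L5 li=∅ lo=∅
  L6 li=∅ lo=∅
  L7 li=∅ lo=∅

Conflict graph:
  d: {k}
  h: {k}
  k: {d,h,s}
  s: {k}

Colouring:
  clique {d,k} ⇒ need ≥ 2
  2-colouring: c0={k}  c1={d,h,s}
  χ = 2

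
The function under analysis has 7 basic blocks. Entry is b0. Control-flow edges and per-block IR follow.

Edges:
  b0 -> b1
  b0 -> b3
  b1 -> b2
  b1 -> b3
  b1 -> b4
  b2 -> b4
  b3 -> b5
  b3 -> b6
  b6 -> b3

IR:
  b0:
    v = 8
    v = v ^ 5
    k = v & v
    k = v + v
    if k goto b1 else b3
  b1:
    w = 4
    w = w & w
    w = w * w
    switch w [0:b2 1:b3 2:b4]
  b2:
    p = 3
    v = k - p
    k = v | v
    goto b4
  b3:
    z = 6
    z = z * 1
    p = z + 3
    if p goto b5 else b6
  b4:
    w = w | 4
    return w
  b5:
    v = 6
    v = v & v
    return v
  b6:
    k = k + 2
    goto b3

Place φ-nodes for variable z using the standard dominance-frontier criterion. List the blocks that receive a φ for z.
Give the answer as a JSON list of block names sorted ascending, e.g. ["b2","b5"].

Answer: ["b3"]

Derivation:
idom tree: b1←b0 b2←b1 b3←b0 b4←b1 b5←b3 b6←b3
Dom at joins:
  b3: preds {b0,b1,b6}: {b0} ∩ {b0,b1} ∩ {b0,b3,b6} = {b0}; idom=b0
  b4: preds {b1,b2}: {b0,b1} ∩ {b0,b1,b2} = {b0,b1}; idom=b1

Frontier:
  join b3 pred b0: · stop@b0
  join b3 pred b1: b1 stop@b0
  join b3 pred b6: b6→b3 stop@b0
  join b4 pred b1: · stop@b1
  join b4 pred b2: b2 stop@b1
  b0: DF=∅
  b1: DF={b3}
  b2: DF={b4}
  b3: DF={b3}
  b4: DF=∅
  b5: DF=∅
  b6: DF={b3}

φ for z: defs {b3}
  DF⁺ = {b3}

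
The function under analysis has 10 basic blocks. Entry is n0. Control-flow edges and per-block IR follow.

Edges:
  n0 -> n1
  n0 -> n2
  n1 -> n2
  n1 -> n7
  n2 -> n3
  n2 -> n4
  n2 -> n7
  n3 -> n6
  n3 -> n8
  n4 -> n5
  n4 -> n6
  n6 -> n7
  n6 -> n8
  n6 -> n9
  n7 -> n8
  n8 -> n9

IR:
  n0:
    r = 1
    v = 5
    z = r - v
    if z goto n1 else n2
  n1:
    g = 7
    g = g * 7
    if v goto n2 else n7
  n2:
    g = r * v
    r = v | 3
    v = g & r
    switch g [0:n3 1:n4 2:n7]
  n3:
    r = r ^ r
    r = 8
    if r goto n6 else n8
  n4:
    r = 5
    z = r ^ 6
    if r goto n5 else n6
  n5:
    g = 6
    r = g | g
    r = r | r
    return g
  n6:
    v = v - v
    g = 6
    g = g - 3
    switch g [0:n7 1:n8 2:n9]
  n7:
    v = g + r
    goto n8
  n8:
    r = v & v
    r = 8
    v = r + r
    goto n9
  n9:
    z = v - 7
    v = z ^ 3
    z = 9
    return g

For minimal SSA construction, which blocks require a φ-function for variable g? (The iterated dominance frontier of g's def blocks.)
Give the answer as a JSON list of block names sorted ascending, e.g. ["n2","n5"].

Answer: ["n2", "n7", "n8", "n9"]

Analysis:
idom tree: n1←n0 n2←n0 n3←n2 n4←n2 n5←n4 n6←n2 n7←n0 n8←n0 n9←n0
Dom at joins:
  n2: preds {n0,n1}: {n0} ∩ {n0,n1} = {n0}; idom=n0
  n6: preds {n3,n4}: {n0,n2,n3} ∩ {n0,n2,n4} = {n0,n2}; idom=n2
  n7: preds {n1,n2,n6}: {n0,n1} ∩ {n0,n2} ∩ {n0,n2,n6} = {n0}; idom=n0
  n8: preds {n3,n6,n7}: {n0,n2,n3} ∩ {n0,n2,n6} ∩ {n0,n7} = {n0}; idom=n0
  n9: preds {n6,n8}: {n0,n2,n6} ∩ {n0,n8} = {n0}; idom=n0

DF walk-up:
  join n2 pred n0: · stop@n0
  join n2 pred n1: n1 stop@n0
  join n6 pred n3: n3 stop@n2
  join n6 pred n4: n4 stop@n2
  join n7 pred n1: n1 stop@n0
  join n7 pred n2: n2 stop@n0
  join n7 pred n6: n6→n2 stop@n0
  join n8 pred n3: n3→n2 stop@n0
  join n8 pred n6: n6→n2 stop@n0
  join n8 pred n7: n7 stop@n0
  join n9 pred n6: n6→n2 stop@n0
  join n9 pred n8: n8 stop@n0
  n0 → ∅
  n1 → {n2,n7}
  n2 → {n7,n8,n9}
  n3 → {n6,n8}
  n4 → {n6}
  n5 → ∅
  n6 → {n7,n8,n9}
  n7 → {n8}
  n8 → {n9}
  n9 → ∅

φ for g: defs {n1,n2,n5,n6}
  DF⁺ = {n2,n7,n8,n9}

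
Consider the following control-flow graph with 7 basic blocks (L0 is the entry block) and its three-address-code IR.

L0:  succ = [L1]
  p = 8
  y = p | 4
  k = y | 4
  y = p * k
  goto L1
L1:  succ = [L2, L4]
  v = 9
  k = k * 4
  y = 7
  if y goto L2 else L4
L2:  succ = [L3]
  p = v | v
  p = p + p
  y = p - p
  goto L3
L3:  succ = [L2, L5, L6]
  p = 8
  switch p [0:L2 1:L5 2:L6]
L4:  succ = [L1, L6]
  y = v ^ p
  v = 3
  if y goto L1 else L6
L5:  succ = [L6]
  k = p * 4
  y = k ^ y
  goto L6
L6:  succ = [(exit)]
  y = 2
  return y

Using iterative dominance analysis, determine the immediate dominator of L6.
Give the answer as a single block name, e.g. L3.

idom tree: L1←L0 L2←L1 L3←L2 L4←L1 L5←L3 L6←L1
Join-block Dom:
  L1: preds {L0,L4}: {L0} ∩ {L0,L1,L4} = {L0}; idom=L0
  L2: preds {L1,L3}: {L0,L1} ∩ {L0,L1,L2,L3} = {L0,L1}; idom=L1
  L6: preds {L3,L4,L5}: {L0,L1,L2,L3} ∩ {L0,L1,L4} ∩ {L0,L1,L2,L3,L5} = {L0,L1}; idom=L1

idom(L6) = L1

Answer: L1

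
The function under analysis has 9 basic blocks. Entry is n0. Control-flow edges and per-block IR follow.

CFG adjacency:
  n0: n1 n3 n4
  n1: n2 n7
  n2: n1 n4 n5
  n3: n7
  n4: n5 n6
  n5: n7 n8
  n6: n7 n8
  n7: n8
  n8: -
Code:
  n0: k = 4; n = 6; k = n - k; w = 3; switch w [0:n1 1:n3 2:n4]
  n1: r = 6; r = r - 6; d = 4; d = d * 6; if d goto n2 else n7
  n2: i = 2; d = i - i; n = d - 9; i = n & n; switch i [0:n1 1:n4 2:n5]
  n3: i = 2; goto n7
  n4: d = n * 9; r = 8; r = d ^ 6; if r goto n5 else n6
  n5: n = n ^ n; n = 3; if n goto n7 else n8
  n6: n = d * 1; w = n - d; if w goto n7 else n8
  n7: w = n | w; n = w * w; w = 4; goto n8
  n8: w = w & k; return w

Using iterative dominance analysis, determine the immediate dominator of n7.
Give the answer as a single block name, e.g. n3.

Answer: n0

Derivation:
idom tree: n1←n0 n2←n1 n3←n0 n4←n0 n5←n0 n6←n4 n7←n0 n8←n0
Join-block Dom:
  n1: preds {n0,n2}: {n0} ∩ {n0,n1,n2} = {n0}; idom=n0
  n4: preds {n0,n2}: {n0} ∩ {n0,n1,n2} = {n0}; idom=n0
  n5: preds {n2,n4}: {n0,n1,n2} ∩ {n0,n4} = {n0}; idom=n0
  n7: preds {n1,n3,n5,n6}: {n0,n1} ∩ {n0,n3} ∩ {n0,n5} ∩ {n0,n4,n6} = {n0}; idom=n0
  n8: preds {n5,n6,n7}: {n0,n5} ∩ {n0,n4,n6} ∩ {n0,n7} = {n0}; idom=n0

idom(n7) = n0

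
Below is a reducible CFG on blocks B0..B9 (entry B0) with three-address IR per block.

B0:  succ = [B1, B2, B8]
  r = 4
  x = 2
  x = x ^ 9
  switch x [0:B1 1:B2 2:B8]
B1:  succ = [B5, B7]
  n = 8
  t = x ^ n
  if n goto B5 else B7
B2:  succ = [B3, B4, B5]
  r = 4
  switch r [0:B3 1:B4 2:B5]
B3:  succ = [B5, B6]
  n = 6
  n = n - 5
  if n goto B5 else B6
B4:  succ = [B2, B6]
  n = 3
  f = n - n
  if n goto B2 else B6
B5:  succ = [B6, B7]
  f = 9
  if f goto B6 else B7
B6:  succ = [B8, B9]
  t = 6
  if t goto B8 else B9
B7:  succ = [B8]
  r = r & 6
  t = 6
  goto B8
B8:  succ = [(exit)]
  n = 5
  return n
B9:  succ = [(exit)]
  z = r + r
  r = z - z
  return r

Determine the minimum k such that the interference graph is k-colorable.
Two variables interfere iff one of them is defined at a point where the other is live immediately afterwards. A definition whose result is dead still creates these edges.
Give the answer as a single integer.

Answer: 3

Working:
Per-block:
  B0 def {r,x} use ∅
  B1 def {n,t} use {x}
  B2 def {r} use ∅
  B3 def {n} use ∅
  B4 def {f,n} use ∅
  B5 def {f} use ∅
  B6 def {t} use ∅
  B7 def {r,t} use {r}
  B8 def {n} use ∅
  B9 def {r,z} use {r}

Live sets:
  B0 li=∅ lo={r,x}
  B1 li={r,x} lo={r}
  B2 li=∅ lo={r}
  B3 li={r} lo={r}
  B4 li={r} lo={r}
  B5 li={r} lo={r}
  B6 li={r} lo={r}
  B7 li={r} lo=∅
  B8 li=∅ lo=∅
  B9 li={r} lo=∅

Interfere edges:
  f↔{n,r}
  n↔{f,r,t,x}
  r↔{f,n,t,x}
  t↔{n,r}
  x↔{n,r}
  z↔∅

Colouring:
  {f,n,r} pairwise interfere (3-clique) ⇒ χ ≥ 3
  assign f→R2 n→R0 r→R1 t→R2 x→R2 z→R0 — no edge inside a register ⇒ χ ≤ 3
  χ = 3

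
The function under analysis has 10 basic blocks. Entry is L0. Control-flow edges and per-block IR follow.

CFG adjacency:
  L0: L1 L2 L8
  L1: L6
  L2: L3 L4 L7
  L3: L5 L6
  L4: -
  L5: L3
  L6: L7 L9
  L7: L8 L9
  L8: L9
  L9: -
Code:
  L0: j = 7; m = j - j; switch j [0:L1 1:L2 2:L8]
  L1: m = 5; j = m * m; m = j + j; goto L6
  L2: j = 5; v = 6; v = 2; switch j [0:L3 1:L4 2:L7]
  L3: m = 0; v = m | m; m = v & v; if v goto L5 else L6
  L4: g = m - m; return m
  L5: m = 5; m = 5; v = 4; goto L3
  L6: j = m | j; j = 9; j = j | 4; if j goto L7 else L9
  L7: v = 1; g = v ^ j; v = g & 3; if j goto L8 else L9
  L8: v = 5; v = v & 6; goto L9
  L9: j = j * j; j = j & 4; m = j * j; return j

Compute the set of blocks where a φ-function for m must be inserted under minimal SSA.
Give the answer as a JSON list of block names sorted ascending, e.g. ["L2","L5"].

Answer: ["L3", "L6", "L7", "L8", "L9"]

Analysis:
idom tree: L1←L0 L2←L0 L3←L2 L4←L2 L5←L3 L6←L0 L7←L0 L8←L0 L9←L0
Join-block Dom:
  L3: preds {L2,L5}: {L0,L2} ∩ {L0,L2,L3,L5} = {L0,L2}; idom=L2
  L6: preds {L1,L3}: {L0,L1} ∩ {L0,L2,L3} = {L0}; idom=L0
  L7: preds {L2,L6}: {L0,L2} ∩ {L0,L6} = {L0}; idom=L0
  L8: preds {L0,L7}: {L0} ∩ {L0,L7} = {L0}; idom=L0
  L9: preds {L6,L7,L8}: {L0,L6} ∩ {L0,L7} ∩ {L0,L8} = {L0}; idom=L0

DF derivation:
  join L3 pred L2: · stop@L2
  join L3 pred L5: L5→L3 stop@L2
  join L6 pred L1: L1 stop@L0
  join L6 pred L3: L3→L2 stop@L0
  join L7 pred L2: L2 stop@L0
  join L7 pred L6: L6 stop@L0
  join L8 pred L0: · stop@L0
  join L8 pred L7: L7 stop@L0
  join L9 pred L6: L6 stop@L0
  join L9 pred L7: L7 stop@L0
  join L9 pred L8: L8 stop@L0
  L0 → ∅
  L1 → {L6}
  L2 → {L6,L7}
  L3 → {L3,L6}
  L4 → ∅
  L5 → {L3}
  L6 → {L7,L9}
  L7 → {L8,L9}
  L8 → {L9}
  L9 → ∅

φ for m: defs {L0,L1,L3,L5,L9}
  DF⁺ = {L3,L6,L7,L8,L9}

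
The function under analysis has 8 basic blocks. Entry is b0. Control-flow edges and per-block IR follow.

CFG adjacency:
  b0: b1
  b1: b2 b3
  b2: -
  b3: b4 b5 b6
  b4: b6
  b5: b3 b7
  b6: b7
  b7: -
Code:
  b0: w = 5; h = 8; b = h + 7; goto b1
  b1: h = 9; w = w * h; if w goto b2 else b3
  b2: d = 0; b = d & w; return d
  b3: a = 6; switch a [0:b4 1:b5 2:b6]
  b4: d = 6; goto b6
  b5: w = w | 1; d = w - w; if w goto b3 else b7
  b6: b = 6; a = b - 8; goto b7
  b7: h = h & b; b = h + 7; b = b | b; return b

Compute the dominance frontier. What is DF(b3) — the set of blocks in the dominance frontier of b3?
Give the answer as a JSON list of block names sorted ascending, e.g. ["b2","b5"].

idom tree: b1←b0 b2←b1 b3←b1 b4←b3 b5←b3 b6←b3 b7←b3
Dom at joins:
  b3: preds {b1,b5}: {b0,b1} ∩ {b0,b1,b3,b5} = {b0,b1}; idom=b1
  b6: preds {b3,b4}: {b0,b1,b3} ∩ {b0,b1,b3,b4} = {b0,b1,b3}; idom=b3
  b7: preds {b5,b6}: {b0,b1,b3,b5} ∩ {b0,b1,b3,b6} = {b0,b1,b3}; idom=b3

DF walk-up:
  join b3 pred b1: · stop@b1
  join b3 pred b5: b5→b3 stop@b1
  join b6 pred b3: · stop@b3
  join b6 pred b4: b4 stop@b3
  join b7 pred b5: b5 stop@b3
  join b7 pred b6: b6 stop@b3
  DF(b0)=∅
  DF(b1)=∅
  DF(b2)=∅
  DF(b3)={b3}
  DF(b4)={b6}
  DF(b5)={b3,b7}
  DF(b6)={b7}
  DF(b7)=∅

DF(b3) = ["b3"]

Answer: ["b3"]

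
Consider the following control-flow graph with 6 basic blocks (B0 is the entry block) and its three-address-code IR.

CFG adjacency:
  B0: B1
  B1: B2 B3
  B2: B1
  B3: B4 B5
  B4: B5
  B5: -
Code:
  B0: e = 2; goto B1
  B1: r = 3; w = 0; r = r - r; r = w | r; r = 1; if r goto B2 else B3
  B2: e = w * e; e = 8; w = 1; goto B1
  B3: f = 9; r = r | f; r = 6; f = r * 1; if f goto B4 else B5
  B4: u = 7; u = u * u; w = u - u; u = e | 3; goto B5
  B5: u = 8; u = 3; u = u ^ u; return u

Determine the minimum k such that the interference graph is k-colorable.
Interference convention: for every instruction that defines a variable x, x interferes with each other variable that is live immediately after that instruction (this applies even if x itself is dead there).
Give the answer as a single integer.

Answer: 3

Working:
Block summaries:
  B0: {e} / ∅
  B1: {r,w} / ∅
  B2: {e,w} / {e,w}
  B3: {f,r} / {r}
  B4: {u,w} / {e}
  B5: {u} / ∅

Live sets:
  B0: in=∅ out={e}
  B1: in={e} out={e,r,w}
  B2: in={e,w} out={e}
  B3: in={e,r} out={e}
  B4: in={e} out=∅
  B5: in=∅ out=∅

Interference:
  e — {f,r,u,w}
  f — {e,r}
  r — {e,f,w}
  u — {e}
  w — {e,r}

Chromatic number:
  lower bound: {e,f,r} mutually conflict ⇒ χ ≥ 3
  3-colouring: c0={e}  c1={r,u}  c2={f,w}
  χ = 3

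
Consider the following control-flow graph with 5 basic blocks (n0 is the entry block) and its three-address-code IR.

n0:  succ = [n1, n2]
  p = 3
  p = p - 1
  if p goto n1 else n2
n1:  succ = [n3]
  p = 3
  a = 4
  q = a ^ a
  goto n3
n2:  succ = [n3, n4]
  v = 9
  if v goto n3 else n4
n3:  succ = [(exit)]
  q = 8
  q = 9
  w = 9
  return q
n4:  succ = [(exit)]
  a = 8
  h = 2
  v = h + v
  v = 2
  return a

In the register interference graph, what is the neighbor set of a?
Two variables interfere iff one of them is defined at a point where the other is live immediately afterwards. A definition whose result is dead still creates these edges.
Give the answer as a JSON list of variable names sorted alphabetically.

Block summaries:
  n0: {p} / ∅
  n1: {a,p,q} / ∅
  n2: {v} / ∅
  n3: {q,w} / ∅
  n4: {a,h,v} / {v}

Liveness:
  live n0: ∅→∅
  live n1: ∅→∅
  live n2: ∅→{v}
  live n3: ∅→∅
  live n4: {v}→∅

Conflict graph:
  a: {h,v}
  h: {a,v}
  p: ∅
  q: {w}
  v: {a,h}
  w: {q}

N(a) = ["h", "v"]

Answer: ["h", "v"]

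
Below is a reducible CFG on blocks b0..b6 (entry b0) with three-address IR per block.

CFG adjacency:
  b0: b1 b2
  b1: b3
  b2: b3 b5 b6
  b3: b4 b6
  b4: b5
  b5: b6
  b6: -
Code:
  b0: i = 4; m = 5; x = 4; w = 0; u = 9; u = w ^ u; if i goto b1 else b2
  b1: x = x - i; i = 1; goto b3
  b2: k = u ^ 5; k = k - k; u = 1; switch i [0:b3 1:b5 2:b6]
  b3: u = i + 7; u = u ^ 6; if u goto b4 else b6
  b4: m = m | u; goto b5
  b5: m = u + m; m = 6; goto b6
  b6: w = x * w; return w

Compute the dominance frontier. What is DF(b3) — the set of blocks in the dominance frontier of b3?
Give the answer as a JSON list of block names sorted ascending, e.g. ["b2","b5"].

idom tree: b1←b0 b2←b0 b3←b0 b4←b3 b5←b0 b6←b0
Join-block Dom:
  b3: preds {b1,b2}: {b0,b1} ∩ {b0,b2} = {b0}; idom=b0
  b5: preds {b2,b4}: {b0,b2} ∩ {b0,b3,b4} = {b0}; idom=b0
  b6: preds {b2,b3,b5}: {b0,b2} ∩ {b0,b3} ∩ {b0,b5} = {b0}; idom=b0

DF derivation:
  join b3 pred b1: b1 stop@b0
  join b3 pred b2: b2 stop@b0
  join b5 pred b2: b2 stop@b0
  join b5 pred b4: b4→b3 stop@b0
  join b6 pred b2: b2 stop@b0
  join b6 pred b3: b3 stop@b0
  join b6 pred b5: b5 stop@b0
  b0: DF=∅
  b1: DF={b3}
  b2: DF={b3,b5,b6}
  b3: DF={b5,b6}
  b4: DF={b5}
  b5: DF={b6}
  b6: DF=∅

DF(b3) = ["b5", "b6"]

Answer: ["b5", "b6"]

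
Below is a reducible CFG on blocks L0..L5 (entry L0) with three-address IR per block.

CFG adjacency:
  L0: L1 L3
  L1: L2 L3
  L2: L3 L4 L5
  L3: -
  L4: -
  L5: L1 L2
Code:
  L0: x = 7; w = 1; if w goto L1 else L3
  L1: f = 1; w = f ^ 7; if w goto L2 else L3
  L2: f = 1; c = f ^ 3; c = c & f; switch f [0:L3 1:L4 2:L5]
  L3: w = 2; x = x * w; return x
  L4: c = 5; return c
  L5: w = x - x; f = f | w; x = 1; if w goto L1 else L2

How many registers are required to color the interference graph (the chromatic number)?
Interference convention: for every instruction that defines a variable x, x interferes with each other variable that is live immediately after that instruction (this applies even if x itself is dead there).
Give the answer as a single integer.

Per-block:
  L0 def {w,x} use ∅
  L1 def {f,w} use ∅
  L2 def {c,f} use ∅
  L3 def {w,x} use {x}
  L4 def {c} use ∅
  L5 def {f,w,x} use {f,x}

Live sets:
  live L0: ∅→{x}
  live L1: {x}→{x}
  live L2: {x}→{f,x}
  live L3: {x}→∅
  live L4: ∅→∅
  live L5: {f,x}→{x}

Interfere edges:
  c — {f,x}
  f — {c,w,x}
  w — {f,x}
  x — {c,f,w}

Chromatic number:
  {c,f,x} pairwise interfere (3-clique) ⇒ χ ≥ 3
  assign c→r2 f→r0 w→r2 x→r1 — no edge inside a register ⇒ χ ≤ 3
  χ = 3

Answer: 3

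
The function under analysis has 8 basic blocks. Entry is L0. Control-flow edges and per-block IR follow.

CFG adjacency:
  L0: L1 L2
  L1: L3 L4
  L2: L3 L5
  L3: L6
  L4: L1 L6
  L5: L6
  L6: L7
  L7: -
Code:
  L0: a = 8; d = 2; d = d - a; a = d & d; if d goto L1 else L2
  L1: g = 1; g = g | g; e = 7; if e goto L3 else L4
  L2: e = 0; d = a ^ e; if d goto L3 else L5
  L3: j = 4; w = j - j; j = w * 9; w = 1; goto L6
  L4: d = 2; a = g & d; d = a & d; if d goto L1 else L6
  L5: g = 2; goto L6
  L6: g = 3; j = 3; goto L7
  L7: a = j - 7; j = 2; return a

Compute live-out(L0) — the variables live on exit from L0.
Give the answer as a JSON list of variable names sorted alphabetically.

def/use:
  L0: def={a,d} ue=∅
  L1: def={e,g} ue=∅
  L2: def={d,e} ue={a}
  L3: def={j,w} ue=∅
  L4: def={a,d} ue={g}
  L5: def={g} ue=∅
  L6: def={g,j} ue=∅
  L7: def={a,j} ue={j}

Liveness:
  live L0: ∅→{a}
  live L1: ∅→{g}
  live L2: {a}→∅
  live L3: ∅→∅
  live L4: {g}→∅
  live L5: ∅→∅
  live L6: ∅→{j}
  live L7: {j}→∅

live-out(L0) = ["a"]

Answer: ["a"]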